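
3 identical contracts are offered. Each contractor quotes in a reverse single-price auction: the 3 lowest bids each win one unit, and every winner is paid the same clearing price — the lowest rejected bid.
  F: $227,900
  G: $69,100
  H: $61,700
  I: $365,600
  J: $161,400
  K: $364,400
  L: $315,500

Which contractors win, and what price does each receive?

H, G, J; each is paid $227,900

Ordering the bids: 61,700 (H), 69,100 (G), 161,400 (J), 227,900 (F), 315,500 (L), …
The 3 lowest are H, G, J.
First losing bid is F's $227,900, which sets the uniform price.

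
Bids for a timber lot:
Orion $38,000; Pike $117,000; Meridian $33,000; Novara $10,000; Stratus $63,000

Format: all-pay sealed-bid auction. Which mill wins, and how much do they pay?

Pike pays $117,000

Bids in order: 117,000 (Pike) > 63,000 (Stratus) > 38,000 (Orion) > 33,000 (Meridian) > 10,000 (Novara)
Pike is highest and takes the item; every bidder forfeits their bid.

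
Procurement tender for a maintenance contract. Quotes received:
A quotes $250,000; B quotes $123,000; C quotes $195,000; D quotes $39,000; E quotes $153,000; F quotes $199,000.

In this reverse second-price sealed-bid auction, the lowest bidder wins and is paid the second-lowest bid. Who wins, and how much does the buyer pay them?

D is paid $123,000

Bids in order: 39,000 (D) < 123,000 (B) < 153,000 (E) < 195,000 (C) < 199,000 (F) < 250,000 (A)
D wins with the lowest bid; price is set by the runner-up at $123,000.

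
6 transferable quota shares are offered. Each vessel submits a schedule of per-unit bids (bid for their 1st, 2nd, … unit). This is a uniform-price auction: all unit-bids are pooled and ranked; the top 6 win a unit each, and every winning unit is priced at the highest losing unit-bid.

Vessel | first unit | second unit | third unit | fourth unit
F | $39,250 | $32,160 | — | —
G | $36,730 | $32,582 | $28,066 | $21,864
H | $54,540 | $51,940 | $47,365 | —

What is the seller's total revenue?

Pooled unit-bids ranked (top 6): 54,540 (H-1), 51,940 (H-2), 47,365 (H-3), 39,250 (F-1), 36,730 (G-1), 32,582 (G-2)
The (k+1)-th unit-bid is $32,160.
Allocation: F 1, G 2, H 3. Every unit priced at $32,160.
Revenue = 6 × 32,160 = $192,960.

Total revenue: $192,960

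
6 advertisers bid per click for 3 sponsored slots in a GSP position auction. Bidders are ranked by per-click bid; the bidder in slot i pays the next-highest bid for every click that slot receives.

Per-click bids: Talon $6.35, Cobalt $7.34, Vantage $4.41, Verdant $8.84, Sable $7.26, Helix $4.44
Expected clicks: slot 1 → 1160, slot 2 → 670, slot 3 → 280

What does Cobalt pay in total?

Ranked by bid: $8.84 (Verdant) > $7.34 (Cobalt) > $7.26 (Sable) > $6.35 (Talon) > …
Cobalt holds slot 2 → pays next bid $7.26 × 670 clicks = $4864.20.

Cobalt pays $4864.20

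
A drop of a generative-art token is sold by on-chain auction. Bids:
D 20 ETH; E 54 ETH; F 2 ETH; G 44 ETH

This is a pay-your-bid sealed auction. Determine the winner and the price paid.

Pay-your-bid sealed auction: the highest bidder wins and pays their own bid.
Bids ranked: 54 (E) > 44 (G) > 20 (D) > 2 (F)
First-price: E pays what they bid, 54 ETH.

E pays 54 ETH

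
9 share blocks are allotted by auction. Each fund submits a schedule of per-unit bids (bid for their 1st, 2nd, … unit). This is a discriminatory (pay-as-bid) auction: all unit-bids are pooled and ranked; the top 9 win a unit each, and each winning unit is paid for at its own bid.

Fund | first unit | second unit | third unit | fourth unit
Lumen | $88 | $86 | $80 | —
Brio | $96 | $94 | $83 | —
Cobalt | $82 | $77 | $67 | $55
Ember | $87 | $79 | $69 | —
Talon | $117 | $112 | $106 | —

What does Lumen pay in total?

Pooled unit-bids ranked (top 9): 117 (Talon-1), 112 (Talon-2), 106 (Talon-3), 96 (Brio-1), 94 (Brio-2), 88 (Lumen-1), 87 (Ember-1), 86 (Lumen-2), 83 (Brio-3)
Next rejected bid: $82 (not a price — pay-as-bid).
Lumen's winning unit-bids: 88 + 86 = $174.

Lumen pays $174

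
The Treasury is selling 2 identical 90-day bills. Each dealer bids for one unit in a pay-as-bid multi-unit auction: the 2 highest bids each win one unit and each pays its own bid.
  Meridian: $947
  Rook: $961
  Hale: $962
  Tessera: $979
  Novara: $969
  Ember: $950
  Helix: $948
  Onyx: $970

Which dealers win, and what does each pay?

Tessera $979, Onyx $970

Sorting: 979 (Tessera), 970 (Onyx), 969 (Novara), 962 (Hale), …
The 2 highest are Tessera, Onyx.
Each winner pays its own bid: Tessera $979, Onyx $970.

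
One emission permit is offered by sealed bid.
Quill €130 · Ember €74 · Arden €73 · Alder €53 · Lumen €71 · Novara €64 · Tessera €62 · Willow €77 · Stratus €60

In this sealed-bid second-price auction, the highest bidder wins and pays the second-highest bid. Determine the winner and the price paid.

Quill pays €77

Sorting bids: 130 (Quill) > 77 (Willow) > 74 (Ember) > 73 (Arden) > 71 (Lumen) > 64 (Novara) > …
Second-price: Quill pays Willow's bid of €77.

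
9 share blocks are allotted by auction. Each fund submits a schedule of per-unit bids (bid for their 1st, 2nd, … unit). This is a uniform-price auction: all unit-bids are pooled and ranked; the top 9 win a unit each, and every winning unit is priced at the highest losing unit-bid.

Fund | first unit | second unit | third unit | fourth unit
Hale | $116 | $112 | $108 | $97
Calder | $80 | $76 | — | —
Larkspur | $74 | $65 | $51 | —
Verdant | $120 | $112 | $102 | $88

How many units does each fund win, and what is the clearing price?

Calder 1, Hale 4, Verdant 4; clearing price $76

Merging the schedules and taking the best 9: 120 (Verdant-1), 116 (Hale-1), 112 (Hale-2), 112 (Verdant-2), 108 (Hale-3), 102 (Verdant-3), 97 (Hale-4), 88 (Verdant-4), 80 (Calder-1)
Highest rejected unit-bid = $76.
Allocation: Calder 1, Hale 4, Verdant 4.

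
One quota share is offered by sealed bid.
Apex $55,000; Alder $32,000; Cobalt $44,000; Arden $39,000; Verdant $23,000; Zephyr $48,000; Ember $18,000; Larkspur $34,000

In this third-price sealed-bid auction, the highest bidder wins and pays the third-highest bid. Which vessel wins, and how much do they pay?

Third-price sealed-bid auction: the highest bidder wins and pays the third-highest bid.
Sorting bids: 55,000 (Apex) > 48,000 (Zephyr) > 44,000 (Cobalt) > 39,000 (Arden) > 34,000 (Larkspur) > 32,000 (Alder) > …
Apex is highest; pays the third-highest bid, $44,000.

Apex pays $44,000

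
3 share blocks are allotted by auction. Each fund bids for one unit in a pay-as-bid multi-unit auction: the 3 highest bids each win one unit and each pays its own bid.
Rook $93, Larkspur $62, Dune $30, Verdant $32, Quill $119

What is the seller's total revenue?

Total revenue: $274

Bids ranked high→low: 119 (Quill), 93 (Rook), 62 (Larkspur), 32 (Verdant), 30 (Dune)
The 3 highest are Quill, Rook, Larkspur.
Total revenue = 119 + 93 + 62 = $274.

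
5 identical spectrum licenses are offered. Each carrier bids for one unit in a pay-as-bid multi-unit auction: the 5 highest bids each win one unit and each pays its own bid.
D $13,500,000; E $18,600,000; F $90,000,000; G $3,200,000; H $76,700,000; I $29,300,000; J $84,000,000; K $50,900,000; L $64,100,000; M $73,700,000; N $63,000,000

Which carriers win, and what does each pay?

F $90,000,000, J $84,000,000, H $76,700,000, M $73,700,000, L $64,100,000

Sorting: 90,000,000 (F), 84,000,000 (J), 76,700,000 (H), 73,700,000 (M), 64,100,000 (L), 63,000,000 (N), 50,900,000 (K), …
Winners (5 units): F, J, H, M, L.
Each winner pays its own bid: F $90,000,000, J $84,000,000, H $76,700,000, M $73,700,000, L $64,100,000.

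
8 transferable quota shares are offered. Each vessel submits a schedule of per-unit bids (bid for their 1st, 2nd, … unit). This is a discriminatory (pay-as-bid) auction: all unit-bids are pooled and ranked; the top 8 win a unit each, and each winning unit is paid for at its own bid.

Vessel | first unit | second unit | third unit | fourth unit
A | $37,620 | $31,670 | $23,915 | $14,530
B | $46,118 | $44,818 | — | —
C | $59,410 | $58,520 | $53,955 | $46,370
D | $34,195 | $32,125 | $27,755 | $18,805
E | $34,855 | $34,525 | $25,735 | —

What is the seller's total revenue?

Merging the schedules and taking the best 8: 59,410 (C-1), 58,520 (C-2), 53,955 (C-3), 46,370 (C-4), 46,118 (B-1), 44,818 (B-2), 37,620 (A-1), 34,855 (E-1)
Next rejected bid: $34,525 (not a price — pay-as-bid).
Each winning unit pays its own bid.
Revenue = 59,410 + 58,520 + 53,955 + 46,370 + 46,118 + 44,818 + 37,620 + 34,855 = $381,666.

Total revenue: $381,666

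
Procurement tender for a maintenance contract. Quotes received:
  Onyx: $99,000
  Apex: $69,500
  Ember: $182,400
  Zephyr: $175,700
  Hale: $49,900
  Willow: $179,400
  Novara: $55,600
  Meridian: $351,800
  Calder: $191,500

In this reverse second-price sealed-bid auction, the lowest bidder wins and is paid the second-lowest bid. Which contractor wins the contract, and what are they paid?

Hale is paid $55,600

Rule: the lowest bidder wins and is paid the second-lowest bid.
Bids in order: 49,900 (Hale) < 55,600 (Novara) < 69,500 (Apex) < 99,000 (Onyx) < 175,700 (Zephyr) < 179,400 (Willow) < …
Hale is lowest; is paid the second-lowest bid, $55,600.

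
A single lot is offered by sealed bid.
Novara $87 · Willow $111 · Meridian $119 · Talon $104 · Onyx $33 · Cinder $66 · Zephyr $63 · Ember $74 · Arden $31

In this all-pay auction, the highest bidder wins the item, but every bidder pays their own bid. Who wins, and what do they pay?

All-pay auction: the highest bidder wins the item, but every bidder pays their own bid.
Sorting bids: 119 (Meridian) > 111 (Willow) > 104 (Talon) > 87 (Novara) > 74 (Ember) > 66 (Cinder) > …
Meridian is highest and takes the item; every bidder forfeits their bid.

Meridian pays $119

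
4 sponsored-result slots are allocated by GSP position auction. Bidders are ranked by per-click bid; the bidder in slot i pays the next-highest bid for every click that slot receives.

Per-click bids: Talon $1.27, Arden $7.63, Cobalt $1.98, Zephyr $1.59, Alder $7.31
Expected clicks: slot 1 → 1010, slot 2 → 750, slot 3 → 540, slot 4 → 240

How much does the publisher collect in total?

Sorting advertisers: $7.63 (Arden) > $7.31 (Alder) > $1.98 (Cobalt) > $1.59 (Zephyr) > $1.27 (Talon)
Slot 1: Arden pays $7.31 × 1010 = $7383.10
Slot 2: Alder pays $1.98 × 750 = $1485.00
Slot 3: Cobalt pays $1.59 × 540 = $858.60
Slot 4: Zephyr pays $1.27 × 240 = $304.80
Total = $10031.50

Total revenue: $10031.50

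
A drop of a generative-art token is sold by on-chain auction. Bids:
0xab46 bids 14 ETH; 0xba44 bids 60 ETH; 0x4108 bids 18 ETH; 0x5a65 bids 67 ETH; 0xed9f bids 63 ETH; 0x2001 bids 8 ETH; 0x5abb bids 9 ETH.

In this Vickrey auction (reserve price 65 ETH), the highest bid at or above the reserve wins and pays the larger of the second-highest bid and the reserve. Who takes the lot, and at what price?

Sorting bids: 67 (0x5a65) > 63 (0xed9f) > 60 (0xba44) > 18 (0x4108) > 14 (0xab46) > 9 (0x5abb) > …
0x5a65 has the top bid at or above the reserve (67 ETH).
max(second-highest 63 ETH, reserve 65 ETH) = 65 ETH.

0x5a65 pays 65 ETH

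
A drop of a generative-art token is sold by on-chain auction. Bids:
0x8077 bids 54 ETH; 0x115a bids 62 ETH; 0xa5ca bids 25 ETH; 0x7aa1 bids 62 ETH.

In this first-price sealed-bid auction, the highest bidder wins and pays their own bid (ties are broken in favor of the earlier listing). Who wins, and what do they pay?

Rule: the highest bidder wins and pays their own bid.
Bids ranked: 62 (0x115a) > 62 (0x7aa1) > 54 (0x8077) > 25 (0xa5ca)
0x115a and 0x7aa1 tie at 62 ETH; tie-break gives it to 0x115a.
0x115a has the highest bid and pays exactly that: 62 ETH.

0x115a pays 62 ETH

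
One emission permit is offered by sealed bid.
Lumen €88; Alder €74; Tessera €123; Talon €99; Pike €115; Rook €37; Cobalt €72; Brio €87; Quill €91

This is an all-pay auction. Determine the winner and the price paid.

Tessera pays €123

Bids in order: 123 (Tessera) > 115 (Pike) > 99 (Talon) > 91 (Quill) > 88 (Lumen) > 87 (Brio) > …
Tessera is highest and takes the item; every bidder forfeits their bid.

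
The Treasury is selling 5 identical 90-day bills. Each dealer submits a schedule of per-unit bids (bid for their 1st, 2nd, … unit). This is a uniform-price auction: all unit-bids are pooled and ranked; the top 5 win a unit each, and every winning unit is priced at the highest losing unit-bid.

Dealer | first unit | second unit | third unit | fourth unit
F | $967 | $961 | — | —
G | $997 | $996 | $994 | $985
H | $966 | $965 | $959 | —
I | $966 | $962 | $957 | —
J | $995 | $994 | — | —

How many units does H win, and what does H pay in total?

H: 0 units, pays $0

All unit-bids, highest first — top 5: 997 (G-1), 996 (G-2), 995 (J-1), 994 (G-3), 994 (J-2)
Highest rejected unit-bid = $985.
H wins 0 unit(s) at $985 each.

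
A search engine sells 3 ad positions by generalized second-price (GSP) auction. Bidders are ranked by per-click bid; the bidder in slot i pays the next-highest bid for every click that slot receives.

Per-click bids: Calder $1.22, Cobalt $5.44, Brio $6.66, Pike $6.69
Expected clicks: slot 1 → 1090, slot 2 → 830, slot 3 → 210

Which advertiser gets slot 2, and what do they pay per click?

Brio; $5.44 per click

Ranked by bid: $6.69 (Pike) > $6.66 (Brio) > $5.44 (Cobalt) > $1.22 (Calder)
Slot 2 goes to the second-ranked bidder, Brio, who pays the next bid down: $5.44/click.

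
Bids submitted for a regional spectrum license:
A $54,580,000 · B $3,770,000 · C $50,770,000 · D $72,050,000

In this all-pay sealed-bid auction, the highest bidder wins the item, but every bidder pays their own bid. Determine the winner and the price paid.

Bids ranked: 72,050,000 (D) > 54,580,000 (A) > 50,770,000 (C) > 3,770,000 (B)
D is highest and takes the item; every bidder forfeits their bid.

D pays $72,050,000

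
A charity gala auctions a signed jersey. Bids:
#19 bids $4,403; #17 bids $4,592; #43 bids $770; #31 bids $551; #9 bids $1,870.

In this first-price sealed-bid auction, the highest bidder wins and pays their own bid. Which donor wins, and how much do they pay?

#17 pays $4,592

Rule: the highest bidder wins and pays their own bid.
Sorting bids: 4,592 (#17) > 4,403 (#19) > 1,870 (#9) > 770 (#43) > 551 (#31)
First-price: #17 pays what they bid, $4,592.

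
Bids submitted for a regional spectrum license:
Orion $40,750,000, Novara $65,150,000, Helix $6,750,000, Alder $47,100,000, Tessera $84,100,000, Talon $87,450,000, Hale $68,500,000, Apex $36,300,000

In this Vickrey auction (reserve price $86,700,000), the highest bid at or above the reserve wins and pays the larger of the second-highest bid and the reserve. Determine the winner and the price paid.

Talon pays $86,700,000

Vickrey auction (reserve price $86,700,000): the highest bid at or above the reserve wins and pays the larger of the second-highest bid and the reserve.
Sorting bids: 87,450,000 (Talon) > 84,100,000 (Tessera) > 68,500,000 (Hale) > 65,150,000 (Novara) > 47,100,000 (Alder) > 40,750,000 (Orion) > …
Highest eligible bid: Talon at $87,450,000.
Second-highest bid $84,100,000 is below the reserve $86,700,000, so the reserve binds → payment $86,700,000.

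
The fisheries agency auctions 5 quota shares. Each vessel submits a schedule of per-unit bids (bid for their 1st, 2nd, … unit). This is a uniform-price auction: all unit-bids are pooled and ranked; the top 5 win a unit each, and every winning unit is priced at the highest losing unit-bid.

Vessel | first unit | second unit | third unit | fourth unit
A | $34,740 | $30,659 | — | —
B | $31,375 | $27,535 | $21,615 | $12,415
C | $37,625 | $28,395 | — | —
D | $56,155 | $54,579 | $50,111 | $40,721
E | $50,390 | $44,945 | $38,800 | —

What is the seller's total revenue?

Pooled unit-bids ranked (top 5): 56,155 (D-1), 54,579 (D-2), 50,390 (E-1), 50,111 (D-3), 44,945 (E-2)
The (k+1)-th unit-bid is $40,721.
Allocation: D 3, E 2. Every unit priced at $40,721.
Revenue = 5 × 40,721 = $203,605.

Total revenue: $203,605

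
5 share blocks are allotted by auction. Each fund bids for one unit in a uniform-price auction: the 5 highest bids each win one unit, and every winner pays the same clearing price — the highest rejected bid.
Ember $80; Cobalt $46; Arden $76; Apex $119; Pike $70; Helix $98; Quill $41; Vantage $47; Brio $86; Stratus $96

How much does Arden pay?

Bids ranked high→low: 119 (Apex), 98 (Helix), 96 (Stratus), 86 (Brio), 80 (Ember), 76 (Arden), 70 (Pike), …
Winners (5 units): Apex, Helix, Stratus, Brio, Ember.
Highest unsuccessful bid: $76 → clearing price.
Arden does not win → pays $0.

Arden pays $0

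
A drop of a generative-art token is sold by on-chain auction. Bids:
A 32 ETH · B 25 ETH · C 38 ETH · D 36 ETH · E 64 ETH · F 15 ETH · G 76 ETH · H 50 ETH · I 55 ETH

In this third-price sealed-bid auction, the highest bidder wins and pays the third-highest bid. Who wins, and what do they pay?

Bids in order: 76 (G) > 64 (E) > 55 (I) > 50 (H) > 38 (C) > 36 (D) > …
G wins; payment is bid #3 in the ranking = 55 ETH.

G pays 55 ETH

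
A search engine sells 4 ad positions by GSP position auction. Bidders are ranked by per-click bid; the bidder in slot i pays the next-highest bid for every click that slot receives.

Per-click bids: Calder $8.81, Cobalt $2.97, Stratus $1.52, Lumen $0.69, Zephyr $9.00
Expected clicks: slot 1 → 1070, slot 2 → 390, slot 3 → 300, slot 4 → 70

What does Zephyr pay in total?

Sorting advertisers: $9.00 (Zephyr) > $8.81 (Calder) > $2.97 (Cobalt) > $1.52 (Stratus) > $0.69 (Lumen)
Zephyr holds slot 1 → pays next bid $8.81 × 1070 clicks = $9426.70.

Zephyr pays $9426.70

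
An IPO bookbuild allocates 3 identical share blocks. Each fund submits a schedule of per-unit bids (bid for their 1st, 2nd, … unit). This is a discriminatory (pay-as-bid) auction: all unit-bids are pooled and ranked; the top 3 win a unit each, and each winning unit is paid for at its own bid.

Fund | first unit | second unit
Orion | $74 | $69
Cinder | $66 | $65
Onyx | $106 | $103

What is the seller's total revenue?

All unit-bids, highest first — top 3: 106 (Onyx-1), 103 (Onyx-2), 74 (Orion-1)
Next rejected bid: $69 (not a price — pay-as-bid).
Each winning unit pays its own bid.
Revenue = 106 + 103 + 74 = $283.

Total revenue: $283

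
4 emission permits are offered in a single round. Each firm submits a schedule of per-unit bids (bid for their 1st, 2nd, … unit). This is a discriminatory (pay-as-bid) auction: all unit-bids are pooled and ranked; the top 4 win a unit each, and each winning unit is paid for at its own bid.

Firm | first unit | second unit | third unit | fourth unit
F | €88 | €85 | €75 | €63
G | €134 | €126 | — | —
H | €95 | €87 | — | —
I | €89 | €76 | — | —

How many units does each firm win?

Pooled unit-bids ranked (top 4): 134 (G-1), 126 (G-2), 95 (H-1), 89 (I-1)
Next rejected bid: €88 (not a price — pay-as-bid).
Allocation: G 2, H 1, I 1.

G 2, H 1, I 1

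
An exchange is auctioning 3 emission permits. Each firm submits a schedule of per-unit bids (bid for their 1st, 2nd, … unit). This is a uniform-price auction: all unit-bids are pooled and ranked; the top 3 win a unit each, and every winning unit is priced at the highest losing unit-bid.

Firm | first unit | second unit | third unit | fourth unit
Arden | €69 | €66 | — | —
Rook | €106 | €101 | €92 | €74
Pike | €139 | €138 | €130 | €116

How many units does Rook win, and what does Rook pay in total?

Merging the schedules and taking the best 3: 139 (Pike-1), 138 (Pike-2), 130 (Pike-3)
Highest rejected unit-bid = €116.
Rook wins 0 unit(s) at €116 each.

Rook: 0 units, pays €0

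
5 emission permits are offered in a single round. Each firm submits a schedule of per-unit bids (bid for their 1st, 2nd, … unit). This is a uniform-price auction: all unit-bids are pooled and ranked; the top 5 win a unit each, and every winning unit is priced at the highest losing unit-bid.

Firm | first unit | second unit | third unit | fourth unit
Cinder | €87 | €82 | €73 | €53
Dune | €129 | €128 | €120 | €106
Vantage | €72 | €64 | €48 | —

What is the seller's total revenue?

Total revenue: €410

Merging the schedules and taking the best 5: 129 (Dune-1), 128 (Dune-2), 120 (Dune-3), 106 (Dune-4), 87 (Cinder-1)
First bid not allocated: €82.
Allocation: Cinder 1, Dune 4. Every unit priced at €82.
Revenue = 5 × 82 = €410.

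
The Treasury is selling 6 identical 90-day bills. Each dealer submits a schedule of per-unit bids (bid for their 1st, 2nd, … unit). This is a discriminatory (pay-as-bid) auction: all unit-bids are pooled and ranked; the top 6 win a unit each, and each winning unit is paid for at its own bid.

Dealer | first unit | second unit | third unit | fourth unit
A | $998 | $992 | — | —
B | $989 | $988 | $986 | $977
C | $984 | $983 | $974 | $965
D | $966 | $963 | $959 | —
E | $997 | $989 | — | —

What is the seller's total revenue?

Pooled unit-bids ranked (top 6): 998 (A-1), 997 (E-1), 992 (A-2), 989 (B-1), 989 (E-2), 988 (B-2)
Next rejected bid: $986 (not a price — pay-as-bid).
Each winning unit pays its own bid.
Revenue = 998 + 997 + 992 + 989 + 989 + 988 = $5,953.

Total revenue: $5,953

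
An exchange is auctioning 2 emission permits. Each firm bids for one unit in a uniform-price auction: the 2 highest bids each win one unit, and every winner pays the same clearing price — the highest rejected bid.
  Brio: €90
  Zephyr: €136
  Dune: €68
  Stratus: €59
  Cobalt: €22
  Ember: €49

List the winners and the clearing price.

Zephyr, Brio; each pays €68

Ordering the bids: 136 (Zephyr), 90 (Brio), 68 (Dune), 59 (Stratus), …
Top 2: Zephyr, Brio.
Highest unsuccessful bid: €68 → clearing price.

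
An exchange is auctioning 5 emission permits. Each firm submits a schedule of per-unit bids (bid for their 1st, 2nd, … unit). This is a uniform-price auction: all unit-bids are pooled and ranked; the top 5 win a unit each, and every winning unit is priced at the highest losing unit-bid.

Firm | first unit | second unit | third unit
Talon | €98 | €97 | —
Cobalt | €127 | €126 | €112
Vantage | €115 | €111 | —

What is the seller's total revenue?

Total revenue: €490

Pooled unit-bids ranked (top 5): 127 (Cobalt-1), 126 (Cobalt-2), 115 (Vantage-1), 112 (Cobalt-3), 111 (Vantage-2)
Highest rejected unit-bid = €98.
Allocation: Cobalt 3, Vantage 2. Every unit priced at €98.
Revenue = 5 × 98 = €490.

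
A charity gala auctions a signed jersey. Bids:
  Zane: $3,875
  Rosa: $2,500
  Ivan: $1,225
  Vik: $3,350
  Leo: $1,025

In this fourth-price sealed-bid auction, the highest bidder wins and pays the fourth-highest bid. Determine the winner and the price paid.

Fourth-price sealed-bid auction: the highest bidder wins and pays the fourth-highest bid.
Bids ranked: 3,875 (Zane) > 3,350 (Vik) > 2,500 (Rosa) > 1,225 (Ivan) > 1,025 (Leo)
Zane is highest; pays the fourth-highest bid, $1,225.

Zane pays $1,225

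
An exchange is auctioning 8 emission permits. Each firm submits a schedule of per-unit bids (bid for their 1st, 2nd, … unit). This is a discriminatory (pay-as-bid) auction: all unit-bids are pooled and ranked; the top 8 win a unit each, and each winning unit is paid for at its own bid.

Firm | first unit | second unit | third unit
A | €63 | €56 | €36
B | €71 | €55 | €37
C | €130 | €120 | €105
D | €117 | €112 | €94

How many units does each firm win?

A 1, B 1, C 3, D 3

Merging the schedules and taking the best 8: 130 (C-1), 120 (C-2), 117 (D-1), 112 (D-2), 105 (C-3), 94 (D-3), 71 (B-1), 63 (A-1)
Next rejected bid: €56 (not a price — pay-as-bid).
Allocation: A 1, B 1, C 3, D 3.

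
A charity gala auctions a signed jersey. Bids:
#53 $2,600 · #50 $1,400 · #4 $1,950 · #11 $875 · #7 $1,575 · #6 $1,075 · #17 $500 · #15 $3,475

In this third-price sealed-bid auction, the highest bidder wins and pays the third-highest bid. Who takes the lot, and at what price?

#15 pays $1,950

Bids ranked: 3,475 (#15) > 2,600 (#53) > 1,950 (#4) > 1,575 (#7) > 1,400 (#50) > 1,075 (#6) > …
#15 is highest; pays the third-highest bid, $1,950.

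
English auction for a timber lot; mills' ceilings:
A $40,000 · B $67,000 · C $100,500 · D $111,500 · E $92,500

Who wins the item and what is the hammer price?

D wins at $100,500

Rule: the price rises until one bidder remains; the winner pays the price at which the last rival dropped out.
Sorting limits: 111,500 (D) > 100,500 (C) > 92,500 (E) > 67,000 (B) > 40,000 (A)
Once the price passes $100,500, only D is left; the hammer falls at C's limit of $100,500.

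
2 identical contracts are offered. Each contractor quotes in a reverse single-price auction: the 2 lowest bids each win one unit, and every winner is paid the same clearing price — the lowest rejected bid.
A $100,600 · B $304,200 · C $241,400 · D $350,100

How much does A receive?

Ordering the bids: 100,600 (A), 241,400 (C), 304,200 (B), 350,100 (D)
Winners (2 units): A, C.
First losing bid is B's $304,200, which sets the uniform price.
A wins → is paid $304,200.

A is paid $304,200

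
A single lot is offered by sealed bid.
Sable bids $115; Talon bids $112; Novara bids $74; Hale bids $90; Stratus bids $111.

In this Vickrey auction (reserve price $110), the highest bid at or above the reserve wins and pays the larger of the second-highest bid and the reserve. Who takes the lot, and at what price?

Sable pays $112

Bids ranked: 115 (Sable) > 112 (Talon) > 111 (Stratus) > 90 (Hale) > 74 (Novara)
Sable has the top bid at or above the reserve ($115).
Second-highest bid $112 exceeds the reserve $110 → payment $112.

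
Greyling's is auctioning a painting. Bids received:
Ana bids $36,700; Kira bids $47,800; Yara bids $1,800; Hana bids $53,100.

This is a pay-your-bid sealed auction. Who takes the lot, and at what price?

Sorting bids: 53,100 (Hana) > 47,800 (Kira) > 36,700 (Ana) > 1,800 (Yara)
Hana is highest → pays own bid, $53,100.

Hana pays $53,100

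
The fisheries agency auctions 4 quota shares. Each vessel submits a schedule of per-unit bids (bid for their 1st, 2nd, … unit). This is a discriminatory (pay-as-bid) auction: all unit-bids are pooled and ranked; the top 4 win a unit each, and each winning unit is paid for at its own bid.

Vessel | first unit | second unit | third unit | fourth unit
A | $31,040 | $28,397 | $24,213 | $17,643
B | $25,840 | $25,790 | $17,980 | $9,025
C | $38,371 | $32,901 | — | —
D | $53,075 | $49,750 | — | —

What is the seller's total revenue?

Pooled unit-bids ranked (top 4): 53,075 (D-1), 49,750 (D-2), 38,371 (C-1), 32,901 (C-2)
Next rejected bid: $31,040 (not a price — pay-as-bid).
Each winning unit pays its own bid.
Revenue = 53,075 + 49,750 + 38,371 + 32,901 = $174,097.

Total revenue: $174,097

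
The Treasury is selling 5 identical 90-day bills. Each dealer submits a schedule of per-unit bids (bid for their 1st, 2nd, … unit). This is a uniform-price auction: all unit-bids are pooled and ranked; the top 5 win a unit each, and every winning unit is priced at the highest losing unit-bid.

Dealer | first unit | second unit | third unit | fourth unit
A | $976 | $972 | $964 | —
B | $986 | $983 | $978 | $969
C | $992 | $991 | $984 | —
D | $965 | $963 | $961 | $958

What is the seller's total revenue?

Total revenue: $4,890

Merging the schedules and taking the best 5: 992 (C-1), 991 (C-2), 986 (B-1), 984 (C-3), 983 (B-2)
First bid not allocated: $978.
Allocation: B 2, C 3. Every unit priced at $978.
Revenue = 5 × 978 = $4,890.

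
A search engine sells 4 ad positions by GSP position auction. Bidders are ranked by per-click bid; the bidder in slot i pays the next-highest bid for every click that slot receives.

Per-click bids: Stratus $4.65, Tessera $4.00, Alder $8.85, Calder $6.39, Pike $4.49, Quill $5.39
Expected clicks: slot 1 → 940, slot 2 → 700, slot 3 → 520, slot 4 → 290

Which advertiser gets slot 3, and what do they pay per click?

Sorting advertisers: $8.85 (Alder) > $6.39 (Calder) > $5.39 (Quill) > $4.65 (Stratus) > $4.49 (Pike) > …
Slot 3 goes to the third-ranked bidder, Quill, who pays the next bid down: $4.65/click.

Quill; $4.65 per click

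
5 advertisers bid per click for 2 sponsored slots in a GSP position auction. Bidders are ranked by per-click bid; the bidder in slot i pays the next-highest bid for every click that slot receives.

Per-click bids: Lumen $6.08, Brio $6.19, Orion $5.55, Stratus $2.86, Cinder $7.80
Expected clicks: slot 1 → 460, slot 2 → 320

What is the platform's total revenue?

Sorting advertisers: $7.80 (Cinder) > $6.19 (Brio) > $6.08 (Lumen) > …
Slot 1: Cinder pays $6.19 × 460 = $2847.40
Slot 2: Brio pays $6.08 × 320 = $1945.60
Total = $4793.00

Total revenue: $4793.00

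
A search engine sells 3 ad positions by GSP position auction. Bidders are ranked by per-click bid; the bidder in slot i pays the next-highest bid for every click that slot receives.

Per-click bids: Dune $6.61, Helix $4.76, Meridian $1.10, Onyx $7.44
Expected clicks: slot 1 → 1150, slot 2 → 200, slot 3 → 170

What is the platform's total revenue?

Total revenue: $8740.50

Ranked by bid: $7.44 (Onyx) > $6.61 (Dune) > $4.76 (Helix) > $1.10 (Meridian)
Slot 1: Onyx pays $6.61 × 1150 = $7601.50
Slot 2: Dune pays $4.76 × 200 = $952.00
Slot 3: Helix pays $1.10 × 170 = $187.00
Total = $8740.50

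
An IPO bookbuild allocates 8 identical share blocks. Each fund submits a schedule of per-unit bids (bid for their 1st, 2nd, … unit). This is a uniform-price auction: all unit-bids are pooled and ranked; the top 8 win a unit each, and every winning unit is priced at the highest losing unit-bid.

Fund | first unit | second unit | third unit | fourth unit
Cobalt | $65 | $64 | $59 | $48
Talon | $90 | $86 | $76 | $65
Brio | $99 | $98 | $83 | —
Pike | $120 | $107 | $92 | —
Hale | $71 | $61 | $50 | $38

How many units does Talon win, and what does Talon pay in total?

Merging the schedules and taking the best 8: 120 (Pike-1), 107 (Pike-2), 99 (Brio-1), 98 (Brio-2), 92 (Pike-3), 90 (Talon-1), 86 (Talon-2), 83 (Brio-3)
The (k+1)-th unit-bid is $76.
Talon wins 2 unit(s) at $76 each.

Talon: 2 units, pays $152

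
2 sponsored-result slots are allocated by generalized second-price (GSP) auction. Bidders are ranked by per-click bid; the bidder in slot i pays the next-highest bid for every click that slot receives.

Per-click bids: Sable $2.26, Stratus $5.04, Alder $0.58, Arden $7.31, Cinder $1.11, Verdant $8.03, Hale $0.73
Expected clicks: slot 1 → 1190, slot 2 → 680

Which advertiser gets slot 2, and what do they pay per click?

Arden; $5.04 per click

Ranked by bid: $8.03 (Verdant) > $7.31 (Arden) > $5.04 (Stratus) > …
Slot 2 goes to the second-ranked bidder, Arden, who pays the next bid down: $5.04/click.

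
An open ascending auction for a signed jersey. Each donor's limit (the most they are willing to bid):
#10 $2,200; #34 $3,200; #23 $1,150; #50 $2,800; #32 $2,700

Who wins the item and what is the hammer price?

Open ascending-bid auction: the price rises until one bidder remains; the winner pays the price at which the last rival dropped out.
Limits in order: 3,200 (#34) > 2,800 (#50) > 2,700 (#32) > 2,200 (#10) > 1,150 (#23)
#50 is the last rival to drop out, at $2,800; #34 remains and wins at that price.

#34 wins at $2,800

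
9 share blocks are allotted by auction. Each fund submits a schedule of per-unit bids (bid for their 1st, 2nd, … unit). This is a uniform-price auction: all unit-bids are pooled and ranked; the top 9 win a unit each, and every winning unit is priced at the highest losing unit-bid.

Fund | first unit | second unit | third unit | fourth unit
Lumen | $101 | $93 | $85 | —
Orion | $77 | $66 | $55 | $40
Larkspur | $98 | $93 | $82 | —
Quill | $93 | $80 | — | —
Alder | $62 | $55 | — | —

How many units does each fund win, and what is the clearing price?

Larkspur 3, Lumen 3, Orion 1, Quill 2; clearing price $66

Pooled unit-bids ranked (top 9): 101 (Lumen-1), 98 (Larkspur-1), 93 (Lumen-2), 93 (Larkspur-2), 93 (Quill-1), 85 (Lumen-3), 82 (Larkspur-3), 80 (Quill-2), 77 (Orion-1)
The (k+1)-th unit-bid is $66.
Allocation: Larkspur 3, Lumen 3, Orion 1, Quill 2.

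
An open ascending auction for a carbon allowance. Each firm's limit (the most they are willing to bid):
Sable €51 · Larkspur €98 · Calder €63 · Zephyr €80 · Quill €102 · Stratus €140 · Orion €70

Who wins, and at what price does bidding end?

Stratus wins at €102

Sorting limits: 140 (Stratus) > 102 (Quill) > 98 (Larkspur) > 80 (Zephyr) > 70 (Orion) > 63 (Calder) > …
Once the price passes €102, only Stratus is left; the hammer falls at Quill's limit of €102.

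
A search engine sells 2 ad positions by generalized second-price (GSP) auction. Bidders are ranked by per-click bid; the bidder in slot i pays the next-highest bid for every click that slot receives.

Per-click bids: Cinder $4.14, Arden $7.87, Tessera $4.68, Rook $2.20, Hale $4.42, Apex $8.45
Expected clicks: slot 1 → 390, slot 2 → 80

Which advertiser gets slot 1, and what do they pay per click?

Ranked by bid: $8.45 (Apex) > $7.87 (Arden) > $4.68 (Tessera) > …
Slot 1 goes to the first-ranked bidder, Apex, who pays the next bid down: $7.87/click.

Apex; $7.87 per click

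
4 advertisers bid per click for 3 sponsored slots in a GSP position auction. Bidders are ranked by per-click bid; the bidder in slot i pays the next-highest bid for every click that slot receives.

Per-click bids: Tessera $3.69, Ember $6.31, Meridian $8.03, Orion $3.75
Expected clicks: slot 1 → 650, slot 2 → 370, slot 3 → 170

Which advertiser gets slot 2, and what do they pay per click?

Ember; $3.75 per click

Ranked by bid: $8.03 (Meridian) > $6.31 (Ember) > $3.75 (Orion) > $3.69 (Tessera)
Slot 2 goes to the second-ranked bidder, Ember, who pays the next bid down: $3.75/click.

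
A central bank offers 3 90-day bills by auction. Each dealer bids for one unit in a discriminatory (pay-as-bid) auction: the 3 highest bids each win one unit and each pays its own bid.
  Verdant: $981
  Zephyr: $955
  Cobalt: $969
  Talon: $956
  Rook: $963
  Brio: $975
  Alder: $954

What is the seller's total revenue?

Sorting: 981 (Verdant), 975 (Brio), 969 (Cobalt), 963 (Rook), 956 (Talon), …
The 3 highest are Verdant, Brio, Cobalt.
Total revenue = 981 + 975 + 969 = $2,925.

Total revenue: $2,925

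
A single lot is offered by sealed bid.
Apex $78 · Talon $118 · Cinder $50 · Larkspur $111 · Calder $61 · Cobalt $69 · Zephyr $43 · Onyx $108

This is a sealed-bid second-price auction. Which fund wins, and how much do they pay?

Talon pays $111

Bids ranked: 118 (Talon) > 111 (Larkspur) > 108 (Onyx) > 78 (Apex) > 69 (Cobalt) > 61 (Calder) > …
Talon wins with the highest bid; price is set by the runner-up at $111.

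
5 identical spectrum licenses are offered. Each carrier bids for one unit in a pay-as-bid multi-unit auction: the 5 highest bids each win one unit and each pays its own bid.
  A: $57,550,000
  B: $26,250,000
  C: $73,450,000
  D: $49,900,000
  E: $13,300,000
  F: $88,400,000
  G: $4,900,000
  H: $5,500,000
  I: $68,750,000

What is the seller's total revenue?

Total revenue: $338,050,000

Sorting: 88,400,000 (F), 73,450,000 (C), 68,750,000 (I), 57,550,000 (A), 49,900,000 (D), 26,250,000 (B), 13,300,000 (E), …
Top 5: F, C, I, A, D.
Total revenue = 88,400,000 + 73,450,000 + 68,750,000 + 57,550,000 + 49,900,000 = $338,050,000.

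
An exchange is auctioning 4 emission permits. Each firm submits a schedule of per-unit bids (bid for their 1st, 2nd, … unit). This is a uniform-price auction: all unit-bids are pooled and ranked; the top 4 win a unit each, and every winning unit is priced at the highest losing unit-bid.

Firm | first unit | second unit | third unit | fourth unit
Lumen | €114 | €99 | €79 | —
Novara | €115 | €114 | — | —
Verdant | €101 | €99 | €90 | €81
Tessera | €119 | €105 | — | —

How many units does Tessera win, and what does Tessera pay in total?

Tessera: 1 unit, pays €105

Merging the schedules and taking the best 4: 119 (Tessera-1), 115 (Novara-1), 114 (Lumen-1), 114 (Novara-2)
The (k+1)-th unit-bid is €105.
Tessera wins 1 unit(s) at €105 each.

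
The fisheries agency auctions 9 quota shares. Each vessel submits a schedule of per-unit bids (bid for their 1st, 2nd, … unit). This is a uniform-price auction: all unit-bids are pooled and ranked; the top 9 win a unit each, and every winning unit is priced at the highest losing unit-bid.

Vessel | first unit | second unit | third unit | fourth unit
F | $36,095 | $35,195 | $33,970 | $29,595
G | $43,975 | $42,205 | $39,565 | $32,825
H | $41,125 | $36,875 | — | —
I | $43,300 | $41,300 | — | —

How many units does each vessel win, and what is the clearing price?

Pooled unit-bids ranked (top 9): 43,975 (G-1), 43,300 (I-1), 42,205 (G-2), 41,300 (I-2), 41,125 (H-1), 39,565 (G-3), 36,875 (H-2), 36,095 (F-1), 35,195 (F-2)
First bid not allocated: $33,970.
Allocation: F 2, G 3, H 2, I 2.

F 2, G 3, H 2, I 2; clearing price $33,970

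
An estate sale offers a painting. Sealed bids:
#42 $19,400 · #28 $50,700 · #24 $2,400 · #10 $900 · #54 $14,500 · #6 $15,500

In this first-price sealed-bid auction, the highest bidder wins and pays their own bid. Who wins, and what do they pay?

First-price sealed-bid auction: the highest bidder wins and pays their own bid.
Bids in order: 50,700 (#28) > 19,400 (#42) > 15,500 (#6) > 14,500 (#54) > 2,400 (#24) > 900 (#10)
First-price: #28 pays what they bid, $50,700.

#28 pays $50,700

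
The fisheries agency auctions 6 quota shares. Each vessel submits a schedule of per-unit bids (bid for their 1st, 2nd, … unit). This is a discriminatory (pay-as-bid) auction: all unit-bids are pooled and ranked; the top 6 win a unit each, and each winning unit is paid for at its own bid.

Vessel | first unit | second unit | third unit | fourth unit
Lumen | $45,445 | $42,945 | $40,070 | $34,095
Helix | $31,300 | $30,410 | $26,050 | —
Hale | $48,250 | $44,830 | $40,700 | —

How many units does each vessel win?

All unit-bids, highest first — top 6: 48,250 (Hale-1), 45,445 (Lumen-1), 44,830 (Hale-2), 42,945 (Lumen-2), 40,700 (Hale-3), 40,070 (Lumen-3)
Next rejected bid: $34,095 (not a price — pay-as-bid).
Allocation: Hale 3, Lumen 3.

Hale 3, Lumen 3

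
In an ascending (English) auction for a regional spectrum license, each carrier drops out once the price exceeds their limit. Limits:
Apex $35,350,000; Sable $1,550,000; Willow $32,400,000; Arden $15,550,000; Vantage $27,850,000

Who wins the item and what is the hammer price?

Rule: the price rises until one bidder remains; the winner pays the price at which the last rival dropped out.
Sorting limits: 35,350,000 (Apex) > 32,400,000 (Willow) > 27,850,000 (Vantage) > 15,550,000 (Arden) > 1,550,000 (Sable)
Bidding ends when Willow exits at $32,400,000; Apex takes it.

Apex wins at $32,400,000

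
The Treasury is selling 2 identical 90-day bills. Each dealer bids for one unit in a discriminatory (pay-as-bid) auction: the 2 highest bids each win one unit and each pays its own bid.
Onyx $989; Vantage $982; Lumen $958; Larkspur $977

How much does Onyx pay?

Onyx pays $989

Bids ranked high→low: 989 (Onyx), 982 (Vantage), 977 (Larkspur), 958 (Lumen)
The 2 highest are Onyx, Vantage.
Onyx wins → own bid $989.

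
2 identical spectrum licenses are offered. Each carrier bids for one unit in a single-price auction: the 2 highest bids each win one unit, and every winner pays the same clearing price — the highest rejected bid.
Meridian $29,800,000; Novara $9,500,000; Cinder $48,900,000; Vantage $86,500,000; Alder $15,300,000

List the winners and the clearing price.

Sorting: 86,500,000 (Vantage), 48,900,000 (Cinder), 29,800,000 (Meridian), 15,300,000 (Alder), …
The 2 highest are Vantage, Cinder.
First losing bid is Meridian's $29,800,000, which sets the uniform price.

Vantage, Cinder; each pays $29,800,000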